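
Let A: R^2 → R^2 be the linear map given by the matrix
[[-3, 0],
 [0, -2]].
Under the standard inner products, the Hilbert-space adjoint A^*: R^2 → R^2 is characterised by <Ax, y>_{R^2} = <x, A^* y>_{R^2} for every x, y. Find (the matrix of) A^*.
A^* = A^T =
[[-3, 0],
 [0, -2]]

For real matrices with standard dot products, the defining identity <Ax, y> = <x, A^* y> gives (Ax)^T y = x^T (A^*) y, i.e. x^T A^T y = x^T (A^*) y. Since this holds for all x, y, we must have A^* = A^T. Therefore
A^* =
[[-3, 0],
 [0, -2]].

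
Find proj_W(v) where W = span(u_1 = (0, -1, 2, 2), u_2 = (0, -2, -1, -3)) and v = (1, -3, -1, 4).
proj_W(v) = (0, -19/15, 61/30, 11/6)

Set up U = [u_1 | ... | u_2] ∈ R^(4×2). The projector onto W = col(U) is P = U (U^T U)^(-1) U^T.
Compute U^T U =
  [9, -6]
  [-6, 14],
and U^T v = (9, -5).
Solve U^T U · c = U^T v for the coefficients: c = (16/15, 1/10). The projection is proj_W(v) = U c.
Check: (v - proj_W(v)) · u_1 = 0  (should be 0).
Check: (v - proj_W(v)) · u_2 = 0  (should be 0).
Result: proj_W(v) = (0, -19/15, 61/30, 11/6).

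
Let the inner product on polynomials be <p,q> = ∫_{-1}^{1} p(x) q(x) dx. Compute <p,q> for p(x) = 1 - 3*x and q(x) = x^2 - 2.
<p,q> = -10/3

Expand the product: p(x)·q(x) = -3*x^3 + x^2 + 6*x - 2.
∫_{-1}^{1} of each monomial x^k gives [2/(k+1) if k even, 0 if k odd]. Integrating term-by-term (or equivalently evaluating the antiderivative F(x) = -3*x^4/4 + x^3/3 + 3*x^2 - 2*x at the endpoints):
  F(1) − F(−1) = 7/12 − (47/12) = -10/3.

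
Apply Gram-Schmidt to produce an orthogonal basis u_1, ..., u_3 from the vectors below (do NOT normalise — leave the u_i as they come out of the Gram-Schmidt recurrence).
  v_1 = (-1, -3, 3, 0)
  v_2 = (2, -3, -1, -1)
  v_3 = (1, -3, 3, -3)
Orthogonal basis:
  u_1 = (-1, -3, 3, 0)
  u_2 = (42/19, -45/19, -31/19, -1)
  u_3 = (198/269, 249/269, 315/269, -666/269)

Apply the Gram-Schmidt recurrence
  u_1 = v_1
  u_i = v_i − Σ_{j<i} ((v_i · u_j) / (u_j · u_j)) · u_j.

Step by step this gives:
  u_1 = (-1, -3, 3, 0)
  u_2 = (42/19, -45/19, -31/19, -1)
  u_3 = (198/269, 249/269, 315/269, -666/269)

Orthogonality check:
  u_2 · u_1 = 0 (should be 0)
  u_3 · u_1 = 0 (should be 0)
  u_3 · u_2 = 0 (should be 0)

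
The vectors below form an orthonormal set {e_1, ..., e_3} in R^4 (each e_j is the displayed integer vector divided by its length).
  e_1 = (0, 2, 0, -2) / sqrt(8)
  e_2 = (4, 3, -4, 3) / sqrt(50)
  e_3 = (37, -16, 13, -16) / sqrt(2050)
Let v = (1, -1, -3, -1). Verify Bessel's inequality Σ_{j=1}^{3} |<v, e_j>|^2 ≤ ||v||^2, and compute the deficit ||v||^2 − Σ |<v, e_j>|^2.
Σ |<v, e_j>|^2 = 100/41; ||v||^2 = 12; deficit = 392/41

Write each e_j = u_j / sqrt(<u_j, u_j>) where u_j is the displayed integer vector. Then <v, e_j> = <v, u_j> / sqrt(<u_j, u_j>), so |<v, e_j>|^2 = <v, u_j>^2 / <u_j, u_j>.
Coefficients: <v, e_1> = 0/sqrt(8), <v, e_2> = 10/sqrt(50), <v, e_3> = 30/sqrt(2050).
Square and sum: Σ |<v, e_j>|^2 = 100/41.
Compute ||v||^2 = v·v = 12.
Deficit = 12 − 100/41 = 392/41 ≥ 0, confirming Bessel's inequality. (The deficit equals ||v − Σ <v,e_j> e_j||^2, the squared distance from v to span{e_j}.)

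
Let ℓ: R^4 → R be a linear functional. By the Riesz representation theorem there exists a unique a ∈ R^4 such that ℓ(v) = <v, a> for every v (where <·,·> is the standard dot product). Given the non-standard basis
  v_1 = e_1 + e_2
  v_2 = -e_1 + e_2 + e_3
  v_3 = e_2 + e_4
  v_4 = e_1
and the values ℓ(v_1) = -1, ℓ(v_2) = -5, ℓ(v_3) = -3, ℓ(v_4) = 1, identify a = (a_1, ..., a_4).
a = (1, -2, -2, -1)

Write a = (a_1, ..., a_4) in the standard basis. For each basis vector v_i, ℓ(v_i) = <v_i, a> is a linear equation in the a_j's. Collect the n equations into a matrix system V a = ℓ, where row i of V is v_i (expressed in the standard basis). Since V is invertible (lower-triangular with 1s on the diagonal, up to permutation), solve by back-substitution:
  V =
[[1, 1, 0, 0],
 [-1, 1, 1, 0],
 [0, 1, 0, 1],
 [1, 0, 0, 0]]
  V a = (-1, -5, -3, 1)
Solving gives a = (1, -2, -2, -1).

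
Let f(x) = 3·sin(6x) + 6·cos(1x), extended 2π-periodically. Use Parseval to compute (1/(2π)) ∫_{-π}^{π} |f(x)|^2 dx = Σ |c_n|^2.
Σ |c_n|^2 = 45/2

Expand |f|^2 and use orthogonality of {sin(nx), cos(mx)} on [-π, π]:
  ∫_{-π}^{π} sin(nx)^2 dx = π, ∫ cos(mx)^2 dx = π, and cross terms integrate to 0.
So ∫_{-π}^{π} f(x)^2 dx = 3^2 · π + 6^2 · π = (9 + 36)π.
Divide by 2π: (9 + 36)/2 = 45/2.
By Parseval, this equals Σ |c_n|^2.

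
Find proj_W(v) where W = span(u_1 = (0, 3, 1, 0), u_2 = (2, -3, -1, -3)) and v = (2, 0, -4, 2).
proj_W(v) = (-4/13, -6/5, -2/5, 6/13)

Set up U = [u_1 | ... | u_2] ∈ R^(4×2). The projector onto W = col(U) is P = U (U^T U)^(-1) U^T.
Compute U^T U =
  [10, -10]
  [-10, 23],
and U^T v = (-4, 2).
Solve U^T U · c = U^T v for the coefficients: c = (-36/65, -2/13). The projection is proj_W(v) = U c.
Check: (v - proj_W(v)) · u_1 = 0  (should be 0).
Check: (v - proj_W(v)) · u_2 = 0  (should be 0).
Result: proj_W(v) = (-4/13, -6/5, -2/5, 6/13).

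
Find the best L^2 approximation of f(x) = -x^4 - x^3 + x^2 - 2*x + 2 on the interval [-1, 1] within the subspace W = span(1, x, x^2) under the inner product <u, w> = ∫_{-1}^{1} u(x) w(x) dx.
g(x) = x^2/7 - 13*x/5 + 73/35

The best approximation g ∈ W is the orthogonal projection of f onto W. Writing g = a_0 + a_1 x + a_2 x^2, the coefficients solve the normal equations G · a = b where
  G_{ij} = <φ_i, φ_j> and b_i = <f, φ_i>, with φ_0 = 1, φ_1 = x, φ_2 = x^2.
G =
  [2, 0, 2/3]
  [0, 2/3, 0]
  [2/3, 0, 2/5],
b = (64/15, -26/15, 152/105).
Solving gives a_0 = 73/35, a_1 = -13/5, a_2 = 1/7, so
  g(x) = x^2/7 - 13*x/5 + 73/35.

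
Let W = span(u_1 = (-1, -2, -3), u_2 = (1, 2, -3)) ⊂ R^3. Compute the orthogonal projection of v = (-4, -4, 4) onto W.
proj_W(v) = (-12/5, -24/5, 4)

Set up U = [u_1 | ... | u_2] ∈ R^(3×2). The projector onto W = col(U) is P = U (U^T U)^(-1) U^T.
Compute U^T U =
  [14, 4]
  [4, 14],
and U^T v = (0, -24).
Solve U^T U · c = U^T v for the coefficients: c = (8/15, -28/15). The projection is proj_W(v) = U c.
Check: (v - proj_W(v)) · u_1 = 0  (should be 0).
Check: (v - proj_W(v)) · u_2 = 0  (should be 0).
Result: proj_W(v) = (-12/5, -24/5, 4).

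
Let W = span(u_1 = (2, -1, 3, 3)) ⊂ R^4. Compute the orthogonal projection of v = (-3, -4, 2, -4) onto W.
proj_W(v) = (-16/23, 8/23, -24/23, -24/23)

Set up U = [u_1 | ... | u_1] ∈ R^(4×1). The projector onto W = col(U) is P = U (U^T U)^(-1) U^T.
Compute U^T U =
  [23],
and U^T v = (-8).
Solve U^T U · c = U^T v for the coefficients: c = (-8/23). The projection is proj_W(v) = U c.
Check: (v - proj_W(v)) · u_1 = 0  (should be 0).
Result: proj_W(v) = (-16/23, 8/23, -24/23, -24/23).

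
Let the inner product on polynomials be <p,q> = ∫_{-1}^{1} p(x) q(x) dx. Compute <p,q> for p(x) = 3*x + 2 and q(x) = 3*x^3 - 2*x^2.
<p,q> = 14/15

Expand the product: p(x)·q(x) = 9*x^4 - 4*x^2.
∫_{-1}^{1} of each monomial x^k gives [2/(k+1) if k even, 0 if k odd]. Integrating term-by-term (or equivalently evaluating the antiderivative F(x) = 9*x^5/5 - 4*x^3/3 at the endpoints):
  F(1) − F(−1) = 7/15 − (-7/15) = 14/15.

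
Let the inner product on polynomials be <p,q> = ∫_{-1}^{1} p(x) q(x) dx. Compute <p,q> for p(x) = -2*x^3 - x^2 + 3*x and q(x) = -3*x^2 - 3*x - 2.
<p,q> = -16/15

Expand the product: p(x)·q(x) = 6*x^5 + 9*x^4 - 2*x^3 - 7*x^2 - 6*x.
∫_{-1}^{1} of each monomial x^k gives [2/(k+1) if k even, 0 if k odd]. Integrating term-by-term (or equivalently evaluating the antiderivative F(x) = x^6 + 9*x^5/5 - x^4/2 - 7*x^3/3 - 3*x^2 at the endpoints):
  F(1) − F(−1) = -91/30 − (-59/30) = -16/15.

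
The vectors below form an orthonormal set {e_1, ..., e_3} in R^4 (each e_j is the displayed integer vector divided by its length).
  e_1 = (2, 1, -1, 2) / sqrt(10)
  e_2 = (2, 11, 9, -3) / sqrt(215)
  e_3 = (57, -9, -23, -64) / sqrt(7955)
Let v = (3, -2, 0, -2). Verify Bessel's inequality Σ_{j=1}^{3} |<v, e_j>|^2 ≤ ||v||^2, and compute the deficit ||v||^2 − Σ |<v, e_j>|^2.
Σ |<v, e_j>|^2 = 134416830679160101573585524953177293076940324578600899026083012479442020167*sqrt(2)*3**(3/8)*5**(1/4)/32768000000000000000000000000000000000000000000000000000000000000000000000; ||v||^2 = 17; deficit = 722/185

Write each e_j = u_j / sqrt(<u_j, u_j>) where u_j is the displayed integer vector. Then <v, e_j> = <v, u_j> / sqrt(<u_j, u_j>), so |<v, e_j>|^2 = <v, u_j>^2 / <u_j, u_j>.
Coefficients: <v, e_1> = 0/sqrt(10), <v, e_2> = -10/sqrt(215), <v, e_3> = 317/sqrt(7955).
Square and sum: Σ |<v, e_j>|^2 = 134416830679160101573585524953177293076940324578600899026083012479442020167*sqrt(2)*3**(3/8)*5**(1/4)/32768000000000000000000000000000000000000000000000000000000000000000000000.
Compute ||v||^2 = v·v = 17.
Deficit = 17 − 134416830679160101573585524953177293076940324578600899026083012479442020167*sqrt(2)*3**(3/8)*5**(1/4)/32768000000000000000000000000000000000000000000000000000000000000000000000 = 722/185 ≥ 0, confirming Bessel's inequality. (The deficit equals ||v − Σ <v,e_j> e_j||^2, the squared distance from v to span{e_j}.)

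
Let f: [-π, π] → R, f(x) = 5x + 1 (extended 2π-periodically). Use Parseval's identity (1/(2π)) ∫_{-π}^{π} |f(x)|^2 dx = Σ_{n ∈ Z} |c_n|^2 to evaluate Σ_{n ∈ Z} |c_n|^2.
Σ |c_n|^2 = 25π^2/3 + 1

Expand and integrate term by term over [-π, π]:
  ∫ (5x)^2 dx = 25·(2π^3/3); ∫ 2·5·(1)·x dx = 0 (odd integrand); ∫ 1^2 dx = 1·2π.
So (1/(2π)) ∫_{-π}^{π} (5x + 1)^2 dx = 25π^2/3 + 1 = 25π^2/3 + 1.
Parseval ⇒ Σ |c_n|^2 = 25π^2/3 + 1.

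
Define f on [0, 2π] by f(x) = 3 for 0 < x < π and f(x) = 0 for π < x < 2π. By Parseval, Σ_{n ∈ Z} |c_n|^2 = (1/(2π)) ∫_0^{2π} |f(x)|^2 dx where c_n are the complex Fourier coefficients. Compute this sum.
Σ |c_n|^2 = 9/2

Parseval equates the L^2 energy of f (normalised by 1/(2π)) with the ℓ^2 sum of its Fourier coefficients: (1/(2π)) ∫_0^{2π} |f|^2 = Σ |c_n|^2.
Compute the left side: (1/(2π)) [∫_0^π 3^2 dx + ∫_π^{2π} 0^2 dx] = (1/(2π)) · (9π + 0π) = (9 + 0)/2 = 9/2.
So Σ_{n ∈ Z} |c_n|^2 = 9/2.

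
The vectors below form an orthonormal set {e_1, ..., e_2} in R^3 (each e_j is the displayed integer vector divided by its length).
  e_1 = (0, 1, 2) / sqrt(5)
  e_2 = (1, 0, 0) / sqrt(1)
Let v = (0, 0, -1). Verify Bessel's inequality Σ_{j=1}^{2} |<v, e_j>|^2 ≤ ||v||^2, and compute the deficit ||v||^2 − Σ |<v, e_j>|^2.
Σ |<v, e_j>|^2 = 4/5; ||v||^2 = 1; deficit = 1/5

Write each e_j = u_j / sqrt(<u_j, u_j>) where u_j is the displayed integer vector. Then <v, e_j> = <v, u_j> / sqrt(<u_j, u_j>), so |<v, e_j>|^2 = <v, u_j>^2 / <u_j, u_j>.
Coefficients: <v, e_1> = -2/sqrt(5), <v, e_2> = 0/sqrt(1).
Square and sum: Σ |<v, e_j>|^2 = 4/5.
Compute ||v||^2 = v·v = 1.
Deficit = 1 − 4/5 = 1/5 ≥ 0, confirming Bessel's inequality. (The deficit equals ||v − Σ <v,e_j> e_j||^2, the squared distance from v to span{e_j}.)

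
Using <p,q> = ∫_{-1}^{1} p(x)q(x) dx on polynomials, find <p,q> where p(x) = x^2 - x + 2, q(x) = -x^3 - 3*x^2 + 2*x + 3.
<p,q> = 118/15

Expand the product: p(x)·q(x) = -x^5 - 2*x^4 + 3*x^3 - 5*x^2 + x + 6.
∫_{-1}^{1} of each monomial x^k gives [2/(k+1) if k even, 0 if k odd]. Integrating term-by-term (or equivalently evaluating the antiderivative F(x) = -x^6/6 - 2*x^5/5 + 3*x^4/4 - 5*x^3/3 + x^2/2 + 6*x at the endpoints):
  F(1) − F(−1) = 301/60 − (-57/20) = 118/15.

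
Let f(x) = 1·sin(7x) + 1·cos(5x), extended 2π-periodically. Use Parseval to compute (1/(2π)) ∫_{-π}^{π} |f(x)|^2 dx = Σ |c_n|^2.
Σ |c_n|^2 = 1

Expand |f|^2 and use orthogonality of {sin(nx), cos(mx)} on [-π, π]:
  ∫_{-π}^{π} sin(nx)^2 dx = π, ∫ cos(mx)^2 dx = π, and cross terms integrate to 0.
So ∫_{-π}^{π} f(x)^2 dx = 1^2 · π + 1^2 · π = (1 + 1)π.
Divide by 2π: (1 + 1)/2 = 1.
By Parseval, this equals Σ |c_n|^2.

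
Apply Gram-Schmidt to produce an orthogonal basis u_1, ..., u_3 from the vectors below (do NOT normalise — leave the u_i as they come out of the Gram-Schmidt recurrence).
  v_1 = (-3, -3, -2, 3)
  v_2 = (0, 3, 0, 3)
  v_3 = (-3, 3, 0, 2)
Orthogonal basis:
  u_1 = (-3, -3, -2, 3)
  u_2 = (0, 3, 0, 3)
  u_3 = (-75/31, 67/62, 12/31, -67/62)

Apply the Gram-Schmidt recurrence
  u_1 = v_1
  u_i = v_i − Σ_{j<i} ((v_i · u_j) / (u_j · u_j)) · u_j.

Step by step this gives:
  u_1 = (-3, -3, -2, 3)
  u_2 = (0, 3, 0, 3)
  u_3 = (-75/31, 67/62, 12/31, -67/62)

Orthogonality check:
  u_2 · u_1 = 0 (should be 0)
  u_3 · u_1 = 0 (should be 0)
  u_3 · u_2 = 0 (should be 0)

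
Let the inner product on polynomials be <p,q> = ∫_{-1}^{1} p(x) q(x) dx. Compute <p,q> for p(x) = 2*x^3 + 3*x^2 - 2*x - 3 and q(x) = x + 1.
<p,q> = -68/15

Expand the product: p(x)·q(x) = 2*x^4 + 5*x^3 + x^2 - 5*x - 3.
∫_{-1}^{1} of each monomial x^k gives [2/(k+1) if k even, 0 if k odd]. Integrating term-by-term (or equivalently evaluating the antiderivative F(x) = 2*x^5/5 + 5*x^4/4 + x^3/3 - 5*x^2/2 - 3*x at the endpoints):
  F(1) − F(−1) = -211/60 − (61/60) = -68/15.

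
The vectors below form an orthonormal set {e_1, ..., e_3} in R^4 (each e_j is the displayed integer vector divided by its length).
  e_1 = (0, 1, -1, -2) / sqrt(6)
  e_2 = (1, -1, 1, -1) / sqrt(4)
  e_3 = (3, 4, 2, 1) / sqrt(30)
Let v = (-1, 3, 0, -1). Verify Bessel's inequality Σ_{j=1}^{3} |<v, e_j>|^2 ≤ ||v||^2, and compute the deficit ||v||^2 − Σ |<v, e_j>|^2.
Σ |<v, e_j>|^2 = 171/20; ||v||^2 = 11; deficit = 49/20

Write each e_j = u_j / sqrt(<u_j, u_j>) where u_j is the displayed integer vector. Then <v, e_j> = <v, u_j> / sqrt(<u_j, u_j>), so |<v, e_j>|^2 = <v, u_j>^2 / <u_j, u_j>.
Coefficients: <v, e_1> = 5/sqrt(6), <v, e_2> = -3/sqrt(4), <v, e_3> = 8/sqrt(30).
Square and sum: Σ |<v, e_j>|^2 = 171/20.
Compute ||v||^2 = v·v = 11.
Deficit = 11 − 171/20 = 49/20 ≥ 0, confirming Bessel's inequality. (The deficit equals ||v − Σ <v,e_j> e_j||^2, the squared distance from v to span{e_j}.)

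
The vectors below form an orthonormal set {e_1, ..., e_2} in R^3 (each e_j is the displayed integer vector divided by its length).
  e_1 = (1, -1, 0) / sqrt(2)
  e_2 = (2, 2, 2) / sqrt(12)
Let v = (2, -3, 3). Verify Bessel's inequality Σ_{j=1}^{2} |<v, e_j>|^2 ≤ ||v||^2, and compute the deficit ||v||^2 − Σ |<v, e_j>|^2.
Σ |<v, e_j>|^2 = 83/6; ||v||^2 = 22; deficit = 49/6

Write each e_j = u_j / sqrt(<u_j, u_j>) where u_j is the displayed integer vector. Then <v, e_j> = <v, u_j> / sqrt(<u_j, u_j>), so |<v, e_j>|^2 = <v, u_j>^2 / <u_j, u_j>.
Coefficients: <v, e_1> = 5/sqrt(2), <v, e_2> = 4/sqrt(12).
Square and sum: Σ |<v, e_j>|^2 = 83/6.
Compute ||v||^2 = v·v = 22.
Deficit = 22 − 83/6 = 49/6 ≥ 0, confirming Bessel's inequality. (The deficit equals ||v − Σ <v,e_j> e_j||^2, the squared distance from v to span{e_j}.)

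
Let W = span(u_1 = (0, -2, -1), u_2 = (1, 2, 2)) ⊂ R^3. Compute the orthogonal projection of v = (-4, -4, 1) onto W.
proj_W(v) = (-8/9, -22/9, -19/9)

Set up U = [u_1 | ... | u_2] ∈ R^(3×2). The projector onto W = col(U) is P = U (U^T U)^(-1) U^T.
Compute U^T U =
  [5, -6]
  [-6, 9],
and U^T v = (7, -10).
Solve U^T U · c = U^T v for the coefficients: c = (1/3, -8/9). The projection is proj_W(v) = U c.
Check: (v - proj_W(v)) · u_1 = 0  (should be 0).
Check: (v - proj_W(v)) · u_2 = 0  (should be 0).
Result: proj_W(v) = (-8/9, -22/9, -19/9).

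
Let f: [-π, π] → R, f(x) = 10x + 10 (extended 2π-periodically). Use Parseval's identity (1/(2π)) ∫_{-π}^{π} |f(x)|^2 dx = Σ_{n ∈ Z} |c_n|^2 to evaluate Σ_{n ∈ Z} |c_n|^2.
Σ |c_n|^2 = 100π^2/3 + 100

Expand and integrate term by term over [-π, π]:
  ∫ (10x)^2 dx = 100·(2π^3/3); ∫ 2·10·(10)·x dx = 0 (odd integrand); ∫ 10^2 dx = 100·2π.
So (1/(2π)) ∫_{-π}^{π} (10x + 10)^2 dx = 100π^2/3 + 100 = 100π^2/3 + 100.
Parseval ⇒ Σ |c_n|^2 = 100π^2/3 + 100.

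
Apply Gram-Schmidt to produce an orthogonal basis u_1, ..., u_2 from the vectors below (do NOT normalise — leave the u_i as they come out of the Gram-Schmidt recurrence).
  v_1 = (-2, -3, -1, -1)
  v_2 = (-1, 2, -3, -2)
Orthogonal basis:
  u_1 = (-2, -3, -1, -1)
  u_2 = (-13/15, 11/5, -44/15, -29/15)

Apply the Gram-Schmidt recurrence
  u_1 = v_1
  u_i = v_i − Σ_{j<i} ((v_i · u_j) / (u_j · u_j)) · u_j.

Step by step this gives:
  u_1 = (-2, -3, -1, -1)
  u_2 = (-13/15, 11/5, -44/15, -29/15)

Orthogonality check:
  u_2 · u_1 = 0 (should be 0)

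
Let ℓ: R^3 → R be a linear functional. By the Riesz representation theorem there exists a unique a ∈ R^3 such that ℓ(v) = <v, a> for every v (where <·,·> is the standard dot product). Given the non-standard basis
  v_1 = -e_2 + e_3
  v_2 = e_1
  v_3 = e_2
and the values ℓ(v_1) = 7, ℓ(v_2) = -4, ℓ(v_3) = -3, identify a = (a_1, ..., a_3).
a = (-4, -3, 4)

Write a = (a_1, ..., a_3) in the standard basis. For each basis vector v_i, ℓ(v_i) = <v_i, a> is a linear equation in the a_j's. Collect the n equations into a matrix system V a = ℓ, where row i of V is v_i (expressed in the standard basis). Since V is invertible (lower-triangular with 1s on the diagonal, up to permutation), solve by back-substitution:
  V =
[[0, -1, 1],
 [1, 0, 0],
 [0, 1, 0]]
  V a = (7, -4, -3)
Solving gives a = (-4, -3, 4).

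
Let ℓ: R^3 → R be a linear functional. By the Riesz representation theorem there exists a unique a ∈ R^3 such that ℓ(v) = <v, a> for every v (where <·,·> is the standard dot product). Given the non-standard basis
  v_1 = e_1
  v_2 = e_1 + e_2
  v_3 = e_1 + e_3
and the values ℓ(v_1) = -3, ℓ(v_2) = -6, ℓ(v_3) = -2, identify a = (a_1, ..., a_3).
a = (-3, -3, 1)

Write a = (a_1, ..., a_3) in the standard basis. For each basis vector v_i, ℓ(v_i) = <v_i, a> is a linear equation in the a_j's. Collect the n equations into a matrix system V a = ℓ, where row i of V is v_i (expressed in the standard basis). Since V is invertible (lower-triangular with 1s on the diagonal, up to permutation), solve by back-substitution:
  V =
[[1, 0, 0],
 [1, 1, 0],
 [1, 0, 1]]
  V a = (-3, -6, -2)
Solving gives a = (-3, -3, 1).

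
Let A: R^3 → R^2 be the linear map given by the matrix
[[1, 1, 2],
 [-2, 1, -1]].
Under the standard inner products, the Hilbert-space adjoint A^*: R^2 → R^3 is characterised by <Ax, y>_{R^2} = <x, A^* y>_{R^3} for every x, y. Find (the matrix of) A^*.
A^* = A^T =
[[1, -2],
 [1, 1],
 [2, -1]]

For real matrices with standard dot products, the defining identity <Ax, y> = <x, A^* y> gives (Ax)^T y = x^T (A^*) y, i.e. x^T A^T y = x^T (A^*) y. Since this holds for all x, y, we must have A^* = A^T. Therefore
A^* =
[[1, -2],
 [1, 1],
 [2, -1]].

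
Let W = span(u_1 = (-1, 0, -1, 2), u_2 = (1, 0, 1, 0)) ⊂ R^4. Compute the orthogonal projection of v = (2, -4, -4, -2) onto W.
proj_W(v) = (-1, 0, -1, -2)

Set up U = [u_1 | ... | u_2] ∈ R^(4×2). The projector onto W = col(U) is P = U (U^T U)^(-1) U^T.
Compute U^T U =
  [6, -2]
  [-2, 2],
and U^T v = (-2, -2).
Solve U^T U · c = U^T v for the coefficients: c = (-1, -2). The projection is proj_W(v) = U c.
Check: (v - proj_W(v)) · u_1 = 0  (should be 0).
Check: (v - proj_W(v)) · u_2 = 0  (should be 0).
Result: proj_W(v) = (-1, 0, -1, -2).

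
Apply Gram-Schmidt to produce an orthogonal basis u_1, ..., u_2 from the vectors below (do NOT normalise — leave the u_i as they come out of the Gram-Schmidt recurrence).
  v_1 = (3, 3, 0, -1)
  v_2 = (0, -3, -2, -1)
Orthogonal basis:
  u_1 = (3, 3, 0, -1)
  u_2 = (24/19, -33/19, -2, -27/19)

Apply the Gram-Schmidt recurrence
  u_1 = v_1
  u_i = v_i − Σ_{j<i} ((v_i · u_j) / (u_j · u_j)) · u_j.

Step by step this gives:
  u_1 = (3, 3, 0, -1)
  u_2 = (24/19, -33/19, -2, -27/19)

Orthogonality check:
  u_2 · u_1 = 0 (should be 0)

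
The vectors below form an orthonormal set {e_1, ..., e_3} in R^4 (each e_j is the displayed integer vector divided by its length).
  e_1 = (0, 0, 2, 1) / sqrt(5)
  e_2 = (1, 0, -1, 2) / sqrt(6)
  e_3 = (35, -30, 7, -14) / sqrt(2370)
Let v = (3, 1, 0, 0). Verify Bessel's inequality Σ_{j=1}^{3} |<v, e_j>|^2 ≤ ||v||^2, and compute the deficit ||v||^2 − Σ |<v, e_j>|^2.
Σ |<v, e_j>|^2 = 306/79; ||v||^2 = 10; deficit = 484/79

Write each e_j = u_j / sqrt(<u_j, u_j>) where u_j is the displayed integer vector. Then <v, e_j> = <v, u_j> / sqrt(<u_j, u_j>), so |<v, e_j>|^2 = <v, u_j>^2 / <u_j, u_j>.
Coefficients: <v, e_1> = 0/sqrt(5), <v, e_2> = 3/sqrt(6), <v, e_3> = 75/sqrt(2370).
Square and sum: Σ |<v, e_j>|^2 = 306/79.
Compute ||v||^2 = v·v = 10.
Deficit = 10 − 306/79 = 484/79 ≥ 0, confirming Bessel's inequality. (The deficit equals ||v − Σ <v,e_j> e_j||^2, the squared distance from v to span{e_j}.)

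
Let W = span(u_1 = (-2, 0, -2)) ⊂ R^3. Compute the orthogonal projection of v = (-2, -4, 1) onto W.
proj_W(v) = (-1/2, 0, -1/2)

Set up U = [u_1 | ... | u_1] ∈ R^(3×1). The projector onto W = col(U) is P = U (U^T U)^(-1) U^T.
Compute U^T U =
  [8],
and U^T v = (2).
Solve U^T U · c = U^T v for the coefficients: c = (1/4). The projection is proj_W(v) = U c.
Check: (v - proj_W(v)) · u_1 = 0  (should be 0).
Result: proj_W(v) = (-1/2, 0, -1/2).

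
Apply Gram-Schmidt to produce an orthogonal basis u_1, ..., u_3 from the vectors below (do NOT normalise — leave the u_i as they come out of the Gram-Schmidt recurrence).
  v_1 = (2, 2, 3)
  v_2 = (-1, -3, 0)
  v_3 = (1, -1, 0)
Orthogonal basis:
  u_1 = (2, 2, 3)
  u_2 = (-1/17, -35/17, 24/17)
  u_3 = (54/53, -18/53, -24/53)

Apply the Gram-Schmidt recurrence
  u_1 = v_1
  u_i = v_i − Σ_{j<i} ((v_i · u_j) / (u_j · u_j)) · u_j.

Step by step this gives:
  u_1 = (2, 2, 3)
  u_2 = (-1/17, -35/17, 24/17)
  u_3 = (54/53, -18/53, -24/53)

Orthogonality check:
  u_2 · u_1 = 0 (should be 0)
  u_3 · u_1 = 0 (should be 0)
  u_3 · u_2 = 0 (should be 0)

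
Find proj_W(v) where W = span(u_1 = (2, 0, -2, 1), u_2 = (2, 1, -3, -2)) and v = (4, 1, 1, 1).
proj_W(v) = (74/49, -10/49, -64/49, 67/49)

Set up U = [u_1 | ... | u_2] ∈ R^(4×2). The projector onto W = col(U) is P = U (U^T U)^(-1) U^T.
Compute U^T U =
  [9, 8]
  [8, 18],
and U^T v = (7, 4).
Solve U^T U · c = U^T v for the coefficients: c = (47/49, -10/49). The projection is proj_W(v) = U c.
Check: (v - proj_W(v)) · u_1 = 0  (should be 0).
Check: (v - proj_W(v)) · u_2 = 0  (should be 0).
Result: proj_W(v) = (74/49, -10/49, -64/49, 67/49).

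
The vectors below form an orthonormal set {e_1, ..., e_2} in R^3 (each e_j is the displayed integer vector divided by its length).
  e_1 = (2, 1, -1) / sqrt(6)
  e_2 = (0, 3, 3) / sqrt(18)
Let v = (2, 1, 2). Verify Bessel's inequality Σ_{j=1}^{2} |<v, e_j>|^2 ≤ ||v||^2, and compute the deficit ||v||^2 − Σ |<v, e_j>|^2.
Σ |<v, e_j>|^2 = 6; ||v||^2 = 9; deficit = 3

Write each e_j = u_j / sqrt(<u_j, u_j>) where u_j is the displayed integer vector. Then <v, e_j> = <v, u_j> / sqrt(<u_j, u_j>), so |<v, e_j>|^2 = <v, u_j>^2 / <u_j, u_j>.
Coefficients: <v, e_1> = 3/sqrt(6), <v, e_2> = 9/sqrt(18).
Square and sum: Σ |<v, e_j>|^2 = 6.
Compute ||v||^2 = v·v = 9.
Deficit = 9 − 6 = 3 ≥ 0, confirming Bessel's inequality. (The deficit equals ||v − Σ <v,e_j> e_j||^2, the squared distance from v to span{e_j}.)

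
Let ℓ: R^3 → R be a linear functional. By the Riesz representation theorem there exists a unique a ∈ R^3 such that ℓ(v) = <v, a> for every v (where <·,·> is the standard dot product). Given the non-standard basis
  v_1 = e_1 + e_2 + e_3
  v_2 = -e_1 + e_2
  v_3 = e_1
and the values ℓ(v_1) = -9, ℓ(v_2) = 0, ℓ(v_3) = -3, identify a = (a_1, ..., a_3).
a = (-3, -3, -3)

Write a = (a_1, ..., a_3) in the standard basis. For each basis vector v_i, ℓ(v_i) = <v_i, a> is a linear equation in the a_j's. Collect the n equations into a matrix system V a = ℓ, where row i of V is v_i (expressed in the standard basis). Since V is invertible (lower-triangular with 1s on the diagonal, up to permutation), solve by back-substitution:
  V =
[[1, 1, 1],
 [-1, 1, 0],
 [1, 0, 0]]
  V a = (-9, 0, -3)
Solving gives a = (-3, -3, -3).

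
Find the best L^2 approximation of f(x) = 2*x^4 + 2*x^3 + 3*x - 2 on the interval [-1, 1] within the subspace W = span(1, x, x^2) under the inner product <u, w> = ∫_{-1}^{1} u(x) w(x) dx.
g(x) = 12*x^2/7 + 21*x/5 - 76/35

The best approximation g ∈ W is the orthogonal projection of f onto W. Writing g = a_0 + a_1 x + a_2 x^2, the coefficients solve the normal equations G · a = b where
  G_{ij} = <φ_i, φ_j> and b_i = <f, φ_i>, with φ_0 = 1, φ_1 = x, φ_2 = x^2.
G =
  [2, 0, 2/3]
  [0, 2/3, 0]
  [2/3, 0, 2/5],
b = (-16/5, 14/5, -16/21).
Solving gives a_0 = -76/35, a_1 = 21/5, a_2 = 12/7, so
  g(x) = 12*x^2/7 + 21*x/5 - 76/35.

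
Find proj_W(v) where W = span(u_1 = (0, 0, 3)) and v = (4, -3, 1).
proj_W(v) = (0, 0, 1)

Set up U = [u_1 | ... | u_1] ∈ R^(3×1). The projector onto W = col(U) is P = U (U^T U)^(-1) U^T.
Compute U^T U =
  [9],
and U^T v = (3).
Solve U^T U · c = U^T v for the coefficients: c = (1/3). The projection is proj_W(v) = U c.
Check: (v - proj_W(v)) · u_1 = 0  (should be 0).
Result: proj_W(v) = (0, 0, 1).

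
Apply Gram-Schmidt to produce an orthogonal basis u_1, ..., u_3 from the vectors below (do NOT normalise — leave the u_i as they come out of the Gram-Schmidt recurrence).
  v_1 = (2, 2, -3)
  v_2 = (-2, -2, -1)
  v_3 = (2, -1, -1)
Orthogonal basis:
  u_1 = (2, 2, -3)
  u_2 = (-24/17, -24/17, -32/17)
  u_3 = (3/2, -3/2, 0)

Apply the Gram-Schmidt recurrence
  u_1 = v_1
  u_i = v_i − Σ_{j<i} ((v_i · u_j) / (u_j · u_j)) · u_j.

Step by step this gives:
  u_1 = (2, 2, -3)
  u_2 = (-24/17, -24/17, -32/17)
  u_3 = (3/2, -3/2, 0)

Orthogonality check:
  u_2 · u_1 = 0 (should be 0)
  u_3 · u_1 = 0 (should be 0)
  u_3 · u_2 = 0 (should be 0)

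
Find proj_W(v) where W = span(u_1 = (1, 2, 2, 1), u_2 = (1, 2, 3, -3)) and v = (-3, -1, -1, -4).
proj_W(v) = (-157/166, -157/83, -93/83, -669/166)

Set up U = [u_1 | ... | u_2] ∈ R^(4×2). The projector onto W = col(U) is P = U (U^T U)^(-1) U^T.
Compute U^T U =
  [10, 8]
  [8, 23],
and U^T v = (-11, 4).
Solve U^T U · c = U^T v for the coefficients: c = (-285/166, 64/83). The projection is proj_W(v) = U c.
Check: (v - proj_W(v)) · u_1 = 0  (should be 0).
Check: (v - proj_W(v)) · u_2 = 0  (should be 0).
Result: proj_W(v) = (-157/166, -157/83, -93/83, -669/166).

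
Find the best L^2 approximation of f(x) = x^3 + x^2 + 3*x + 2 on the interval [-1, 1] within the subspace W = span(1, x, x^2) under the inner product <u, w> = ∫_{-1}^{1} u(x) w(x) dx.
g(x) = x^2 + 18*x/5 + 2

The best approximation g ∈ W is the orthogonal projection of f onto W. Writing g = a_0 + a_1 x + a_2 x^2, the coefficients solve the normal equations G · a = b where
  G_{ij} = <φ_i, φ_j> and b_i = <f, φ_i>, with φ_0 = 1, φ_1 = x, φ_2 = x^2.
G =
  [2, 0, 2/3]
  [0, 2/3, 0]
  [2/3, 0, 2/5],
b = (14/3, 12/5, 26/15).
Solving gives a_0 = 2, a_1 = 18/5, a_2 = 1, so
  g(x) = x^2 + 18*x/5 + 2.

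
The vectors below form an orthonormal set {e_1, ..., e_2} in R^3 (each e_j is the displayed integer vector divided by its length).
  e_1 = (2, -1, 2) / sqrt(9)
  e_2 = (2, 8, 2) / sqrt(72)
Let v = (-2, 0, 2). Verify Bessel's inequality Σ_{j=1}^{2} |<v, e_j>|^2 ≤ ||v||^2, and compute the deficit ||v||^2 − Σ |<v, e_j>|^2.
Σ |<v, e_j>|^2 = 0; ||v||^2 = 8; deficit = 8

Write each e_j = u_j / sqrt(<u_j, u_j>) where u_j is the displayed integer vector. Then <v, e_j> = <v, u_j> / sqrt(<u_j, u_j>), so |<v, e_j>|^2 = <v, u_j>^2 / <u_j, u_j>.
Coefficients: <v, e_1> = 0/sqrt(9), <v, e_2> = 0/sqrt(72).
Square and sum: Σ |<v, e_j>|^2 = 0.
Compute ||v||^2 = v·v = 8.
Deficit = 8 − 0 = 8 ≥ 0, confirming Bessel's inequality. (The deficit equals ||v − Σ <v,e_j> e_j||^2, the squared distance from v to span{e_j}.)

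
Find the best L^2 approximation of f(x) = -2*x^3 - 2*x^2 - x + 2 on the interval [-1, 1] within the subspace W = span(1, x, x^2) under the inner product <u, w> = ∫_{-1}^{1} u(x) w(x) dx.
g(x) = -2*x^2 - 11*x/5 + 2

The best approximation g ∈ W is the orthogonal projection of f onto W. Writing g = a_0 + a_1 x + a_2 x^2, the coefficients solve the normal equations G · a = b where
  G_{ij} = <φ_i, φ_j> and b_i = <f, φ_i>, with φ_0 = 1, φ_1 = x, φ_2 = x^2.
G =
  [2, 0, 2/3]
  [0, 2/3, 0]
  [2/3, 0, 2/5],
b = (8/3, -22/15, 8/15).
Solving gives a_0 = 2, a_1 = -11/5, a_2 = -2, so
  g(x) = -2*x^2 - 11*x/5 + 2.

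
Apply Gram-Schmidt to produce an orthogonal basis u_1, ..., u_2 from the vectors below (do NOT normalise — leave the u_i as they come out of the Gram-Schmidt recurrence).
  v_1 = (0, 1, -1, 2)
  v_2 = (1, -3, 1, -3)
Orthogonal basis:
  u_1 = (0, 1, -1, 2)
  u_2 = (1, -4/3, -2/3, 1/3)

Apply the Gram-Schmidt recurrence
  u_1 = v_1
  u_i = v_i − Σ_{j<i} ((v_i · u_j) / (u_j · u_j)) · u_j.

Step by step this gives:
  u_1 = (0, 1, -1, 2)
  u_2 = (1, -4/3, -2/3, 1/3)

Orthogonality check:
  u_2 · u_1 = 0 (should be 0)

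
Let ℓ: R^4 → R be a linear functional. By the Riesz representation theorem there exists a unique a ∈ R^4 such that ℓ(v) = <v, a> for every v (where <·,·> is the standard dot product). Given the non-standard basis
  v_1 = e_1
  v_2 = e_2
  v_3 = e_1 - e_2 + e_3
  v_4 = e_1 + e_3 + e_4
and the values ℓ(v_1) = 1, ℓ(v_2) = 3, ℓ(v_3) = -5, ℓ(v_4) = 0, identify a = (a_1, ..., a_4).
a = (1, 3, -3, 2)

Write a = (a_1, ..., a_4) in the standard basis. For each basis vector v_i, ℓ(v_i) = <v_i, a> is a linear equation in the a_j's. Collect the n equations into a matrix system V a = ℓ, where row i of V is v_i (expressed in the standard basis). Since V is invertible (lower-triangular with 1s on the diagonal, up to permutation), solve by back-substitution:
  V =
[[1, 0, 0, 0],
 [0, 1, 0, 0],
 [1, -1, 1, 0],
 [1, 0, 1, 1]]
  V a = (1, 3, -5, 0)
Solving gives a = (1, 3, -3, 2).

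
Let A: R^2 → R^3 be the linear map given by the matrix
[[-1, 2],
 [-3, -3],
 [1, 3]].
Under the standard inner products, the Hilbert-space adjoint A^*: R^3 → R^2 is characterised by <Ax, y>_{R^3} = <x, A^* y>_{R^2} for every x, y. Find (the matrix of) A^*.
A^* = A^T =
[[-1, -3, 1],
 [2, -3, 3]]

For real matrices with standard dot products, the defining identity <Ax, y> = <x, A^* y> gives (Ax)^T y = x^T (A^*) y, i.e. x^T A^T y = x^T (A^*) y. Since this holds for all x, y, we must have A^* = A^T. Therefore
A^* =
[[-1, -3, 1],
 [2, -3, 3]].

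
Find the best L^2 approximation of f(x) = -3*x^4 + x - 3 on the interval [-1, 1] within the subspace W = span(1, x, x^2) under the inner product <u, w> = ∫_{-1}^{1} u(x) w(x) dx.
g(x) = -18*x^2/7 + x - 96/35

The best approximation g ∈ W is the orthogonal projection of f onto W. Writing g = a_0 + a_1 x + a_2 x^2, the coefficients solve the normal equations G · a = b where
  G_{ij} = <φ_i, φ_j> and b_i = <f, φ_i>, with φ_0 = 1, φ_1 = x, φ_2 = x^2.
G =
  [2, 0, 2/3]
  [0, 2/3, 0]
  [2/3, 0, 2/5],
b = (-36/5, 2/3, -20/7).
Solving gives a_0 = -96/35, a_1 = 1, a_2 = -18/7, so
  g(x) = -18*x^2/7 + x - 96/35.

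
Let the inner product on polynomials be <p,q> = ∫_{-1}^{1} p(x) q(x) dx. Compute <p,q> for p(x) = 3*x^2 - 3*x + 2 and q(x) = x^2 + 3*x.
<p,q> = -52/15

Expand the product: p(x)·q(x) = 3*x^4 + 6*x^3 - 7*x^2 + 6*x.
∫_{-1}^{1} of each monomial x^k gives [2/(k+1) if k even, 0 if k odd]. Integrating term-by-term (or equivalently evaluating the antiderivative F(x) = 3*x^5/5 + 3*x^4/2 - 7*x^3/3 + 3*x^2 at the endpoints):
  F(1) − F(−1) = 83/30 − (187/30) = -52/15.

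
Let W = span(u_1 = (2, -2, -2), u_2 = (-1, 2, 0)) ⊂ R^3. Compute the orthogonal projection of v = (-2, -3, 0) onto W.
proj_W(v) = (1/3, -11/6, 7/6)

Set up U = [u_1 | ... | u_2] ∈ R^(3×2). The projector onto W = col(U) is P = U (U^T U)^(-1) U^T.
Compute U^T U =
  [12, -6]
  [-6, 5],
and U^T v = (2, -4).
Solve U^T U · c = U^T v for the coefficients: c = (-7/12, -3/2). The projection is proj_W(v) = U c.
Check: (v - proj_W(v)) · u_1 = 0  (should be 0).
Check: (v - proj_W(v)) · u_2 = 0  (should be 0).
Result: proj_W(v) = (1/3, -11/6, 7/6).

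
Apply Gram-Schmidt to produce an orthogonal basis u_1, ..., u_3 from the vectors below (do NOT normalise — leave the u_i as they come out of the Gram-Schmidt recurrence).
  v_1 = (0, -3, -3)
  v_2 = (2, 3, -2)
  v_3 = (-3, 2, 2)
Orthogonal basis:
  u_1 = (0, -3, -3)
  u_2 = (2, 5/2, -5/2)
  u_3 = (-25/11, 10/11, -10/11)

Apply the Gram-Schmidt recurrence
  u_1 = v_1
  u_i = v_i − Σ_{j<i} ((v_i · u_j) / (u_j · u_j)) · u_j.

Step by step this gives:
  u_1 = (0, -3, -3)
  u_2 = (2, 5/2, -5/2)
  u_3 = (-25/11, 10/11, -10/11)

Orthogonality check:
  u_2 · u_1 = 0 (should be 0)
  u_3 · u_1 = 0 (should be 0)
  u_3 · u_2 = 0 (should be 0)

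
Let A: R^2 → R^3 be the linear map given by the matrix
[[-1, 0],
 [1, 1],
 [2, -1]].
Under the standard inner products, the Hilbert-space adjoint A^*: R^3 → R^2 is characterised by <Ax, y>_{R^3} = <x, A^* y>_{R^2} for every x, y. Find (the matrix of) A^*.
A^* = A^T =
[[-1, 1, 2],
 [0, 1, -1]]

For real matrices with standard dot products, the defining identity <Ax, y> = <x, A^* y> gives (Ax)^T y = x^T (A^*) y, i.e. x^T A^T y = x^T (A^*) y. Since this holds for all x, y, we must have A^* = A^T. Therefore
A^* =
[[-1, 1, 2],
 [0, 1, -1]].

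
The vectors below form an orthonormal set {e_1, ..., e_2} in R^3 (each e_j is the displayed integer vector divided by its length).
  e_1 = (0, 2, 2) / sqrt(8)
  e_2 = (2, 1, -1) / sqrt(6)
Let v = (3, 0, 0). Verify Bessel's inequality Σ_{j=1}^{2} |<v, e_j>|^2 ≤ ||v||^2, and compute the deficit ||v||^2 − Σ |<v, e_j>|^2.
Σ |<v, e_j>|^2 = 6; ||v||^2 = 9; deficit = 3

Write each e_j = u_j / sqrt(<u_j, u_j>) where u_j is the displayed integer vector. Then <v, e_j> = <v, u_j> / sqrt(<u_j, u_j>), so |<v, e_j>|^2 = <v, u_j>^2 / <u_j, u_j>.
Coefficients: <v, e_1> = 0/sqrt(8), <v, e_2> = 6/sqrt(6).
Square and sum: Σ |<v, e_j>|^2 = 6.
Compute ||v||^2 = v·v = 9.
Deficit = 9 − 6 = 3 ≥ 0, confirming Bessel's inequality. (The deficit equals ||v − Σ <v,e_j> e_j||^2, the squared distance from v to span{e_j}.)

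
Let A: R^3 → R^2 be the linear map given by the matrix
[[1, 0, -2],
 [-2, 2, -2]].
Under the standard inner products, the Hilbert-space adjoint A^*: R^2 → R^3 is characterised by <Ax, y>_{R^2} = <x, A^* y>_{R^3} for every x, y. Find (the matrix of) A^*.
A^* = A^T =
[[1, -2],
 [0, 2],
 [-2, -2]]

For real matrices with standard dot products, the defining identity <Ax, y> = <x, A^* y> gives (Ax)^T y = x^T (A^*) y, i.e. x^T A^T y = x^T (A^*) y. Since this holds for all x, y, we must have A^* = A^T. Therefore
A^* =
[[1, -2],
 [0, 2],
 [-2, -2]].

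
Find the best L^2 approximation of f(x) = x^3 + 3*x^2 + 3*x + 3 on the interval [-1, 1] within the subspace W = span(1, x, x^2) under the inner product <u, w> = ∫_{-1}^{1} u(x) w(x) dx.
g(x) = 3*x^2 + 18*x/5 + 3

The best approximation g ∈ W is the orthogonal projection of f onto W. Writing g = a_0 + a_1 x + a_2 x^2, the coefficients solve the normal equations G · a = b where
  G_{ij} = <φ_i, φ_j> and b_i = <f, φ_i>, with φ_0 = 1, φ_1 = x, φ_2 = x^2.
G =
  [2, 0, 2/3]
  [0, 2/3, 0]
  [2/3, 0, 2/5],
b = (8, 12/5, 16/5).
Solving gives a_0 = 3, a_1 = 18/5, a_2 = 3, so
  g(x) = 3*x^2 + 18*x/5 + 3.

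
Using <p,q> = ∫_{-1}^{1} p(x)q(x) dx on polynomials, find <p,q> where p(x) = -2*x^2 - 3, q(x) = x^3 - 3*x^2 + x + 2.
<p,q> = -94/15

Expand the product: p(x)·q(x) = -2*x^5 + 6*x^4 - 5*x^3 + 5*x^2 - 3*x - 6.
∫_{-1}^{1} of each monomial x^k gives [2/(k+1) if k even, 0 if k odd]. Integrating term-by-term (or equivalently evaluating the antiderivative F(x) = -x^6/3 + 6*x^5/5 - 5*x^4/4 + 5*x^3/3 - 3*x^2/2 - 6*x at the endpoints):
  F(1) − F(−1) = -373/60 − (1/20) = -94/15.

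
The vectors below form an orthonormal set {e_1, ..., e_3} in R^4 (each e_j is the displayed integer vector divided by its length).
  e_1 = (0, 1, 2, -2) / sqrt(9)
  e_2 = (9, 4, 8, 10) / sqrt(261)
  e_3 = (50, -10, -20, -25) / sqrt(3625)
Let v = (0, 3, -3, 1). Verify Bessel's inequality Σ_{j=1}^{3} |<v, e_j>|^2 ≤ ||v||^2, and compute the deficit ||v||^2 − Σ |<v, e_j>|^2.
Σ |<v, e_j>|^2 = 14/5; ||v||^2 = 19; deficit = 81/5

Write each e_j = u_j / sqrt(<u_j, u_j>) where u_j is the displayed integer vector. Then <v, e_j> = <v, u_j> / sqrt(<u_j, u_j>), so |<v, e_j>|^2 = <v, u_j>^2 / <u_j, u_j>.
Coefficients: <v, e_1> = -5/sqrt(9), <v, e_2> = -2/sqrt(261), <v, e_3> = 5/sqrt(3625).
Square and sum: Σ |<v, e_j>|^2 = 14/5.
Compute ||v||^2 = v·v = 19.
Deficit = 19 − 14/5 = 81/5 ≥ 0, confirming Bessel's inequality. (The deficit equals ||v − Σ <v,e_j> e_j||^2, the squared distance from v to span{e_j}.)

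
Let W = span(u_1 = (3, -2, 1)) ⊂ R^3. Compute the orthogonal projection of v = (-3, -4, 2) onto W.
proj_W(v) = (3/14, -1/7, 1/14)

Set up U = [u_1 | ... | u_1] ∈ R^(3×1). The projector onto W = col(U) is P = U (U^T U)^(-1) U^T.
Compute U^T U =
  [14],
and U^T v = (1).
Solve U^T U · c = U^T v for the coefficients: c = (1/14). The projection is proj_W(v) = U c.
Check: (v - proj_W(v)) · u_1 = 0  (should be 0).
Result: proj_W(v) = (3/14, -1/7, 1/14).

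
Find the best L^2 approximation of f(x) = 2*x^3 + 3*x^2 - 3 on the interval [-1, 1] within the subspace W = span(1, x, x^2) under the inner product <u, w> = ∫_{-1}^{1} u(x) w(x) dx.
g(x) = 3*x^2 + 6*x/5 - 3

The best approximation g ∈ W is the orthogonal projection of f onto W. Writing g = a_0 + a_1 x + a_2 x^2, the coefficients solve the normal equations G · a = b where
  G_{ij} = <φ_i, φ_j> and b_i = <f, φ_i>, with φ_0 = 1, φ_1 = x, φ_2 = x^2.
G =
  [2, 0, 2/3]
  [0, 2/3, 0]
  [2/3, 0, 2/5],
b = (-4, 4/5, -4/5).
Solving gives a_0 = -3, a_1 = 6/5, a_2 = 3, so
  g(x) = 3*x^2 + 6*x/5 - 3.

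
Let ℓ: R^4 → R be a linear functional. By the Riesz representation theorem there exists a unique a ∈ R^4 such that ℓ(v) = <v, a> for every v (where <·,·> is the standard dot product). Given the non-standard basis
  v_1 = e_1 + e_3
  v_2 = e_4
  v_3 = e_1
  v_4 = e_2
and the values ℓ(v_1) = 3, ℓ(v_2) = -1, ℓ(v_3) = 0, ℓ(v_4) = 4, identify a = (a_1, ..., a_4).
a = (0, 4, 3, -1)

Write a = (a_1, ..., a_4) in the standard basis. For each basis vector v_i, ℓ(v_i) = <v_i, a> is a linear equation in the a_j's. Collect the n equations into a matrix system V a = ℓ, where row i of V is v_i (expressed in the standard basis). Since V is invertible (lower-triangular with 1s on the diagonal, up to permutation), solve by back-substitution:
  V =
[[1, 0, 1, 0],
 [0, 0, 0, 1],
 [1, 0, 0, 0],
 [0, 1, 0, 0]]
  V a = (3, -1, 0, 4)
Solving gives a = (0, 4, 3, -1).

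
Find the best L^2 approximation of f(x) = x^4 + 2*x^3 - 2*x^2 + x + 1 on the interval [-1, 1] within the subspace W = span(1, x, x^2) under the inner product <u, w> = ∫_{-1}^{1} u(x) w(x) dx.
g(x) = -8*x^2/7 + 11*x/5 + 32/35

The best approximation g ∈ W is the orthogonal projection of f onto W. Writing g = a_0 + a_1 x + a_2 x^2, the coefficients solve the normal equations G · a = b where
  G_{ij} = <φ_i, φ_j> and b_i = <f, φ_i>, with φ_0 = 1, φ_1 = x, φ_2 = x^2.
G =
  [2, 0, 2/3]
  [0, 2/3, 0]
  [2/3, 0, 2/5],
b = (16/15, 22/15, 16/105).
Solving gives a_0 = 32/35, a_1 = 11/5, a_2 = -8/7, so
  g(x) = -8*x^2/7 + 11*x/5 + 32/35.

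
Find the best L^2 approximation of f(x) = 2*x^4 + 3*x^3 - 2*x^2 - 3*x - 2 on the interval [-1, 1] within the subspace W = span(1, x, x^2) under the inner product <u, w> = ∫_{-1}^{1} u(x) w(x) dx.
g(x) = -2*x^2/7 - 6*x/5 - 76/35

The best approximation g ∈ W is the orthogonal projection of f onto W. Writing g = a_0 + a_1 x + a_2 x^2, the coefficients solve the normal equations G · a = b where
  G_{ij} = <φ_i, φ_j> and b_i = <f, φ_i>, with φ_0 = 1, φ_1 = x, φ_2 = x^2.
G =
  [2, 0, 2/3]
  [0, 2/3, 0]
  [2/3, 0, 2/5],
b = (-68/15, -4/5, -164/105).
Solving gives a_0 = -76/35, a_1 = -6/5, a_2 = -2/7, so
  g(x) = -2*x^2/7 - 6*x/5 - 76/35.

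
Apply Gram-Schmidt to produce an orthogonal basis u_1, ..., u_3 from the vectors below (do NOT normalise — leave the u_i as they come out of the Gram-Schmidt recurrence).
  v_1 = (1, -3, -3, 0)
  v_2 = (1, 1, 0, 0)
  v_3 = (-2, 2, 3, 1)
Orthogonal basis:
  u_1 = (1, -3, -3, 0)
  u_2 = (21/19, 13/19, -6/19, 0)
  u_3 = (0, 0, 0, 1)

Apply the Gram-Schmidt recurrence
  u_1 = v_1
  u_i = v_i − Σ_{j<i} ((v_i · u_j) / (u_j · u_j)) · u_j.

Step by step this gives:
  u_1 = (1, -3, -3, 0)
  u_2 = (21/19, 13/19, -6/19, 0)
  u_3 = (0, 0, 0, 1)

Orthogonality check:
  u_2 · u_1 = 0 (should be 0)
  u_3 · u_1 = 0 (should be 0)
  u_3 · u_2 = 0 (should be 0)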